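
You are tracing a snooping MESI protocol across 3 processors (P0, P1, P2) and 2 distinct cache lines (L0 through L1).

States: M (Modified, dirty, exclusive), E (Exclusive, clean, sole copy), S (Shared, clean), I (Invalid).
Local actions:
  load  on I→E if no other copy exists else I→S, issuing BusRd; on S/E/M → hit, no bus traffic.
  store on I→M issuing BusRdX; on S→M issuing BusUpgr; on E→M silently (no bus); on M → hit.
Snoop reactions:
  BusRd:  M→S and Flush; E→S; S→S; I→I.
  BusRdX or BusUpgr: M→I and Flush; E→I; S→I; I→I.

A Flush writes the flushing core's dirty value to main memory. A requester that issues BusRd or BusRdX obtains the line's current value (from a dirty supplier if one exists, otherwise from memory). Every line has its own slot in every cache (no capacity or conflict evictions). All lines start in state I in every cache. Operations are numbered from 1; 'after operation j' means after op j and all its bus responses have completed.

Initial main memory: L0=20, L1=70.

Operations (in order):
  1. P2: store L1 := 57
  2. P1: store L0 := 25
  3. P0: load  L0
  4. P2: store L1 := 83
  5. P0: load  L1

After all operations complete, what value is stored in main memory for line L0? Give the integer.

memory[L0] = 25

step 1: P2: store L1 := 57  ⟶  IIM  (L1)  txn=BusRdX  M[L1]=70
step 2: P1: store L0 := 25  ⟶  IMI  (L0)  txn=BusRdX  M[L0]=20
step 3: P0: load  L0  ⟶  SSI  (L0)  txn=BusRd+Flush  M[L0]=25
step 4: P2: store L1 := 83  ⟶  IIM  (L1)  txn=∅  M[L1]=70
step 5: P0: load  L1  ⟶  SIS  (L1)  txn=BusRd+Flush  M[L1]=83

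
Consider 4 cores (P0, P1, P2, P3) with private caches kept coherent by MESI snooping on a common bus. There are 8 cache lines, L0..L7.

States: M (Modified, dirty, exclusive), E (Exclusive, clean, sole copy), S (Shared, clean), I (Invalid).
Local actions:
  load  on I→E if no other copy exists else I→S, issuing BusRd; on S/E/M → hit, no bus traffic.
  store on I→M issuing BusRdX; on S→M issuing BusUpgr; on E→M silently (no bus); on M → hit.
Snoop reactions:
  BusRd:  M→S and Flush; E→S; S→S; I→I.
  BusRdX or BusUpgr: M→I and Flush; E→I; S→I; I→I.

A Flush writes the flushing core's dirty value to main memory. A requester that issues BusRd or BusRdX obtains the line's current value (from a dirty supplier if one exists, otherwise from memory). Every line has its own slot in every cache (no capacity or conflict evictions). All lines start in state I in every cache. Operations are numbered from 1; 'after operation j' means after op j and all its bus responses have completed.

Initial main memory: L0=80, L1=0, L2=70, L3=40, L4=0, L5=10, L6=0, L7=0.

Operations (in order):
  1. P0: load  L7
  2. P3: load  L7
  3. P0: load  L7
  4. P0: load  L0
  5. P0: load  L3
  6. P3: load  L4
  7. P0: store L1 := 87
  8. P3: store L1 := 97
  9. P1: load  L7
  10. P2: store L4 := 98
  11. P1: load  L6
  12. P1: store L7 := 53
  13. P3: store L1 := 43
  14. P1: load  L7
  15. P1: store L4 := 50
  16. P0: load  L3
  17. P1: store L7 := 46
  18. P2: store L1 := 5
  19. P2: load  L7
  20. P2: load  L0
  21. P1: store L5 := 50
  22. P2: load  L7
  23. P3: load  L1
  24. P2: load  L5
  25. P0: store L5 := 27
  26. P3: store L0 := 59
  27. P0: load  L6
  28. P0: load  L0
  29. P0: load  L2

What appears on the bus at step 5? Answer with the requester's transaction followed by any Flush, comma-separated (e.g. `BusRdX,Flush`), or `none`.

bus = BusRd

[1] P0: load  L7 | P0:E(0), P1:I, P2:I, P3:I | bus: BusRd
[2] P3: load  L7 | P0:S(0), P1:I, P2:I, P3:S(0) | bus: BusRd
[3] P0: load  L7 | P0:S(0), P1:I, P2:I, P3:S(0) | bus: none
[4] P0: load  L0 | P0:E(80), P1:I, P2:I, P3:I | bus: BusRd
[5] P0: load  L3 | P0:E(40), P1:I, P2:I, P3:I | bus: BusRd
[6] P3: load  L4 | P0:I, P1:I, P2:I, P3:E(0) | bus: BusRd
[7] P0: store L1 := 87 | P0:M(87), P1:I, P2:I, P3:I | bus: BusRdX
[8] P3: store L1 := 97 | P0:I, P1:I, P2:I, P3:M(97) | bus: BusRdX,Flush
[9] P1: load  L7 | P0:S(0), P1:S(0), P2:I, P3:S(0) | bus: BusRd
[10] P2: store L4 := 98 | P0:I, P1:I, P2:M(98), P3:I | bus: BusRdX
[11] P1: load  L6 | P0:I, P1:E(0), P2:I, P3:I | bus: BusRd
[12] P1: store L7 := 53 | P0:I, P1:M(53), P2:I, P3:I | bus: BusUpgr
[13] P3: store L1 := 43 | P0:I, P1:I, P2:I, P3:M(43) | bus: none
[14] P1: load  L7 | P0:I, P1:M(53), P2:I, P3:I | bus: none
[15] P1: store L4 := 50 | P0:I, P1:M(50), P2:I, P3:I | bus: BusRdX,Flush
[16] P0: load  L3 | P0:E(40), P1:I, P2:I, P3:I | bus: none
[17] P1: store L7 := 46 | P0:I, P1:M(46), P2:I, P3:I | bus: none
[18] P2: store L1 := 5 | P0:I, P1:I, P2:M(5), P3:I | bus: BusRdX,Flush
[19] P2: load  L7 | P0:I, P1:S(46), P2:S(46), P3:I | bus: BusRd,Flush
[20] P2: load  L0 | P0:S(80), P1:I, P2:S(80), P3:I | bus: BusRd
[21] P1: store L5 := 50 | P0:I, P1:M(50), P2:I, P3:I | bus: BusRdX
[22] P2: load  L7 | P0:I, P1:S(46), P2:S(46), P3:I | bus: none
[23] P3: load  L1 | P0:I, P1:I, P2:S(5), P3:S(5) | bus: BusRd,Flush
[24] P2: load  L5 | P0:I, P1:S(50), P2:S(50), P3:I | bus: BusRd,Flush
[25] P0: store L5 := 27 | P0:M(27), P1:I, P2:I, P3:I | bus: BusRdX
[26] P3: store L0 := 59 | P0:I, P1:I, P2:I, P3:M(59) | bus: BusRdX
[27] P0: load  L6 | P0:S(0), P1:S(0), P2:I, P3:I | bus: BusRd
[28] P0: load  L0 | P0:S(59), P1:I, P2:I, P3:S(59) | bus: BusRd,Flush
[29] P0: load  L2 | P0:E(70), P1:I, P2:I, P3:I | bus: BusRd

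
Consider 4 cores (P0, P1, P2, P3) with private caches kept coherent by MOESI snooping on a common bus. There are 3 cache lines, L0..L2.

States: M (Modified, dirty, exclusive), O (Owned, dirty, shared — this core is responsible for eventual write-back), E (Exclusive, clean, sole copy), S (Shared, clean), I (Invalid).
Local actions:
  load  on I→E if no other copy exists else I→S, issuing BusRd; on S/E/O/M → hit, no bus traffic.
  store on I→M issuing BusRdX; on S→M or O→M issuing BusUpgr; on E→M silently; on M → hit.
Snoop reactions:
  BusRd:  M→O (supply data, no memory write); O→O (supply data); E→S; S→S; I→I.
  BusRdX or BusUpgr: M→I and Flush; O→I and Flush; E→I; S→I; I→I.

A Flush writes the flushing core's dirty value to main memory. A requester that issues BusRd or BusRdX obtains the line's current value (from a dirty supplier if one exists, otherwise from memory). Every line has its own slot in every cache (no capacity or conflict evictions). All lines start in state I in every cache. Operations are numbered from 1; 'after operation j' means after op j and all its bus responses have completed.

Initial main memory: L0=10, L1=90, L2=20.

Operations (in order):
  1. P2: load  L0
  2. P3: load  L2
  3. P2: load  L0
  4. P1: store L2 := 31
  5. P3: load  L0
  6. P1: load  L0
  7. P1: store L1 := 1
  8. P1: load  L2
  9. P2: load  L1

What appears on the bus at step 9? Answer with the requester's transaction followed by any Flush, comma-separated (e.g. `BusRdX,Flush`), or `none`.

bus = BusRd

step 1: P2: load  L0  ⟶  IIEI  (L0)  txn=BusRd  M[L0]=10
step 2: P3: load  L2  ⟶  IIIE  (L2)  txn=BusRd  M[L2]=20
step 3: P2: load  L0  ⟶  IIEI  (L0)  txn=∅  M[L0]=10
step 4: P1: store L2 := 31  ⟶  IMII  (L2)  txn=BusRdX  M[L2]=20
step 5: P3: load  L0  ⟶  IISS  (L0)  txn=BusRd  M[L0]=10
step 6: P1: load  L0  ⟶  ISSS  (L0)  txn=BusRd  M[L0]=10
step 7: P1: store L1 := 1  ⟶  IMII  (L1)  txn=BusRdX  M[L1]=90
step 8: P1: load  L2  ⟶  IMII  (L2)  txn=∅  M[L2]=20
step 9: P2: load  L1  ⟶  IOSI  (L1)  txn=BusRd  M[L1]=90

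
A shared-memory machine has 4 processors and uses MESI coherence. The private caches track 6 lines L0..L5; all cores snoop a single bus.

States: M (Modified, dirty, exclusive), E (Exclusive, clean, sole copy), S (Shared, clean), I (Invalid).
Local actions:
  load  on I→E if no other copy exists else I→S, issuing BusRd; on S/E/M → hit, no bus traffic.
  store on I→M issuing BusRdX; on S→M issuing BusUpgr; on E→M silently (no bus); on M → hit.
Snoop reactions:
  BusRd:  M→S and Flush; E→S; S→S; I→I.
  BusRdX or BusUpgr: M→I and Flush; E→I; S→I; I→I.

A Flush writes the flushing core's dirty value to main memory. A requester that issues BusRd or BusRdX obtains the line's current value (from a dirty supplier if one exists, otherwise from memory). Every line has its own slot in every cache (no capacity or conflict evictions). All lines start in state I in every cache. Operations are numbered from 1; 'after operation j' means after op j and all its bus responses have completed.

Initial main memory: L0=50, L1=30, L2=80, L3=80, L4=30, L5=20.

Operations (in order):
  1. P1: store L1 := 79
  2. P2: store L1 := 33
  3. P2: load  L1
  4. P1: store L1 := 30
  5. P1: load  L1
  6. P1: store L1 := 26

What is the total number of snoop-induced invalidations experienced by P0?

step 1: P1: store L1 := 79  ⟶  IMII  (L1)  txn=BusRdX  M[L1]=30
step 2: P2: store L1 := 33  ⟶  IIMI  (L1)  txn=BusRdX+Flush  M[L1]=79
step 3: P2: load  L1  ⟶  IIMI  (L1)  txn=∅  M[L1]=79
step 4: P1: store L1 := 30  ⟶  IMII  (L1)  txn=BusRdX+Flush  M[L1]=33
step 5: P1: load  L1  ⟶  IMII  (L1)  txn=∅  M[L1]=33
step 6: P1: store L1 := 26  ⟶  IMII  (L1)  txn=∅  M[L1]=33

invalidations = 0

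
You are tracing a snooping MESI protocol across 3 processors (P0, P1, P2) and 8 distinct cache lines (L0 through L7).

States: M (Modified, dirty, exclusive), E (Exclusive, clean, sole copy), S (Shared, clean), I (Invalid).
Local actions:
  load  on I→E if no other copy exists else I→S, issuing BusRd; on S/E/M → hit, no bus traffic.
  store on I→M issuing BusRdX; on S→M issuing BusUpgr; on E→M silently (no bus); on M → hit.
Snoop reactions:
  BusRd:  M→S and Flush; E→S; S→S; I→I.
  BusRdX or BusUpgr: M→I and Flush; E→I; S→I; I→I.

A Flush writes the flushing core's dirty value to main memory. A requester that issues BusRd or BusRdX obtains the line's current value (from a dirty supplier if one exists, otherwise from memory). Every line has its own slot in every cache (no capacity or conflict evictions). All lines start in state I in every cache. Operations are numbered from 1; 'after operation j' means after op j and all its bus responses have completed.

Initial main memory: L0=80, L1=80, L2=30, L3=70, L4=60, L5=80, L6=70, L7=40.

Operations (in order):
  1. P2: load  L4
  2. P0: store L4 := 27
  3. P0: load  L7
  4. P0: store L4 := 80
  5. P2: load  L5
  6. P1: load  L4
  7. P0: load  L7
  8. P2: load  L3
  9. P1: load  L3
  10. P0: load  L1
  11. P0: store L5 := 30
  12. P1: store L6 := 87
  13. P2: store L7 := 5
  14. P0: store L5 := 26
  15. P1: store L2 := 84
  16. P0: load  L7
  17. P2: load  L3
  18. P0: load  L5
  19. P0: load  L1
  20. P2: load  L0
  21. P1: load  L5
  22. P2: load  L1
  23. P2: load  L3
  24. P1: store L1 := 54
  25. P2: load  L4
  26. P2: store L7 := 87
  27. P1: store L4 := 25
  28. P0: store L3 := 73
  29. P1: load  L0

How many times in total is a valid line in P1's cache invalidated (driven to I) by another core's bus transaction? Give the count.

invalidations = 1

  op1 P2: load  L4 → I/I/E on L4; bus BusRd; mem=60
  op2 P0: store L4 := 27 → M/I/I on L4; bus BusRdX; mem=60
  op3 P0: load  L7 → E/I/I on L7; bus BusRd; mem=40
  op4 P0: store L4 := 80 → M/I/I on L4; bus (none); mem=60
  op5 P2: load  L5 → I/I/E on L5; bus BusRd; mem=80
  op6 P1: load  L4 → S/S/I on L4; bus BusRd Flush; mem=80
  op7 P0: load  L7 → E/I/I on L7; bus (none); mem=40
  op8 P2: load  L3 → I/I/E on L3; bus BusRd; mem=70
  op9 P1: load  L3 → I/S/S on L3; bus BusRd; mem=70
  op10 P0: load  L1 → E/I/I on L1; bus BusRd; mem=80
  op11 P0: store L5 := 30 → M/I/I on L5; bus BusRdX; mem=80
  op12 P1: store L6 := 87 → I/M/I on L6; bus BusRdX; mem=70
  op13 P2: store L7 := 5 → I/I/M on L7; bus BusRdX; mem=40
  op14 P0: store L5 := 26 → M/I/I on L5; bus (none); mem=80
  op15 P1: store L2 := 84 → I/M/I on L2; bus BusRdX; mem=30
  op16 P0: load  L7 → S/I/S on L7; bus BusRd Flush; mem=5
  op17 P2: load  L3 → I/S/S on L3; bus (none); mem=70
  op18 P0: load  L5 → M/I/I on L5; bus (none); mem=80
  op19 P0: load  L1 → E/I/I on L1; bus (none); mem=80
  op20 P2: load  L0 → I/I/E on L0; bus BusRd; mem=80
  op21 P1: load  L5 → S/S/I on L5; bus BusRd Flush; mem=26
  op22 P2: load  L1 → S/I/S on L1; bus BusRd; mem=80
  op23 P2: load  L3 → I/S/S on L3; bus (none); mem=70
  op24 P1: store L1 := 54 → I/M/I on L1; bus BusRdX; mem=80
  op25 P2: load  L4 → S/S/S on L4; bus BusRd; mem=80
  op26 P2: store L7 := 87 → I/I/M on L7; bus BusUpgr; mem=5
  op27 P1: store L4 := 25 → I/M/I on L4; bus BusUpgr; mem=80
  op28 P0: store L3 := 73 → M/I/I on L3; bus BusRdX; mem=70
  op29 P1: load  L0 → I/S/S on L0; bus BusRd; mem=80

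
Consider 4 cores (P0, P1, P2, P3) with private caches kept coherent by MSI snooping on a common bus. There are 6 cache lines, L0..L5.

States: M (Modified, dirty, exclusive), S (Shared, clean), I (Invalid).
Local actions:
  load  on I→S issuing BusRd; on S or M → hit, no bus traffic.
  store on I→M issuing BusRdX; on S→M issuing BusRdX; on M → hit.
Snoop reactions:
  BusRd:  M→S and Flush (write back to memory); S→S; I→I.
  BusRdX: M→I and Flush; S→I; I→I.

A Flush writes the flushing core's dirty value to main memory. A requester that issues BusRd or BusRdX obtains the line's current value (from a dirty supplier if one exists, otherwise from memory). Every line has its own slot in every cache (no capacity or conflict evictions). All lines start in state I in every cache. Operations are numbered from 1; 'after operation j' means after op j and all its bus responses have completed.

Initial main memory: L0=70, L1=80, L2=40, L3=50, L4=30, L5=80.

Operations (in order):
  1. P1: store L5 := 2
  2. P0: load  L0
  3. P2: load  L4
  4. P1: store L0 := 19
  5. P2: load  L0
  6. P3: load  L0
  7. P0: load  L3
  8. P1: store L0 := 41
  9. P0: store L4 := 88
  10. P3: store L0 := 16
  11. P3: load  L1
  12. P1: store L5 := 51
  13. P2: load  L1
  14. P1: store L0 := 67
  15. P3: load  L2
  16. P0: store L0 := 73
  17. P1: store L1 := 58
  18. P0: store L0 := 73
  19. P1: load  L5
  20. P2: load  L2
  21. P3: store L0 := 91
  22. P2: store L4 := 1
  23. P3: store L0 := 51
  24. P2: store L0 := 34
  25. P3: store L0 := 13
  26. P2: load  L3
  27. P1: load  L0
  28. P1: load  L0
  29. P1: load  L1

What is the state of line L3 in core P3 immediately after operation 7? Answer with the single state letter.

state = I

1. P1: store L5 := 2  bus=[BusRdX]  L5: P0=I P1=M P2=I P3=I  mem[L5]=80
2. P0: load  L0  bus=[BusRd]  L0: P0=S P1=I P2=I P3=I  mem[L0]=70
3. P2: load  L4  bus=[BusRd]  L4: P0=I P1=I P2=S P3=I  mem[L4]=30
4. P1: store L0 := 19  bus=[BusRdX]  L0: P0=I P1=M P2=I P3=I  mem[L0]=70
5. P2: load  L0  bus=[BusRd,Flush]  L0: P0=I P1=S P2=S P3=I  mem[L0]=19
6. P3: load  L0  bus=[BusRd]  L0: P0=I P1=S P2=S P3=S  mem[L0]=19
7. P0: load  L3  bus=[BusRd]  L3: P0=S P1=I P2=I P3=I  mem[L3]=50
8. P1: store L0 := 41  bus=[BusRdX]  L0: P0=I P1=M P2=I P3=I  mem[L0]=19
9. P0: store L4 := 88  bus=[BusRdX]  L4: P0=M P1=I P2=I P3=I  mem[L4]=30
10. P3: store L0 := 16  bus=[BusRdX,Flush]  L0: P0=I P1=I P2=I P3=M  mem[L0]=41
11. P3: load  L1  bus=[BusRd]  L1: P0=I P1=I P2=I P3=S  mem[L1]=80
12. P1: store L5 := 51  bus=[-]  L5: P0=I P1=M P2=I P3=I  mem[L5]=80
13. P2: load  L1  bus=[BusRd]  L1: P0=I P1=I P2=S P3=S  mem[L1]=80
14. P1: store L0 := 67  bus=[BusRdX,Flush]  L0: P0=I P1=M P2=I P3=I  mem[L0]=16
15. P3: load  L2  bus=[BusRd]  L2: P0=I P1=I P2=I P3=S  mem[L2]=40
16. P0: store L0 := 73  bus=[BusRdX,Flush]  L0: P0=M P1=I P2=I P3=I  mem[L0]=67
17. P1: store L1 := 58  bus=[BusRdX]  L1: P0=I P1=M P2=I P3=I  mem[L1]=80
18. P0: store L0 := 73  bus=[-]  L0: P0=M P1=I P2=I P3=I  mem[L0]=67
19. P1: load  L5  bus=[-]  L5: P0=I P1=M P2=I P3=I  mem[L5]=80
20. P2: load  L2  bus=[BusRd]  L2: P0=I P1=I P2=S P3=S  mem[L2]=40
21. P3: store L0 := 91  bus=[BusRdX,Flush]  L0: P0=I P1=I P2=I P3=M  mem[L0]=73
22. P2: store L4 := 1  bus=[BusRdX,Flush]  L4: P0=I P1=I P2=M P3=I  mem[L4]=88
23. P3: store L0 := 51  bus=[-]  L0: P0=I P1=I P2=I P3=M  mem[L0]=73
24. P2: store L0 := 34  bus=[BusRdX,Flush]  L0: P0=I P1=I P2=M P3=I  mem[L0]=51
25. P3: store L0 := 13  bus=[BusRdX,Flush]  L0: P0=I P1=I P2=I P3=M  mem[L0]=34
26. P2: load  L3  bus=[BusRd]  L3: P0=S P1=I P2=S P3=I  mem[L3]=50
27. P1: load  L0  bus=[BusRd,Flush]  L0: P0=I P1=S P2=I P3=S  mem[L0]=13
28. P1: load  L0  bus=[-]  L0: P0=I P1=S P2=I P3=S  mem[L0]=13
29. P1: load  L1  bus=[-]  L1: P0=I P1=M P2=I P3=I  mem[L1]=80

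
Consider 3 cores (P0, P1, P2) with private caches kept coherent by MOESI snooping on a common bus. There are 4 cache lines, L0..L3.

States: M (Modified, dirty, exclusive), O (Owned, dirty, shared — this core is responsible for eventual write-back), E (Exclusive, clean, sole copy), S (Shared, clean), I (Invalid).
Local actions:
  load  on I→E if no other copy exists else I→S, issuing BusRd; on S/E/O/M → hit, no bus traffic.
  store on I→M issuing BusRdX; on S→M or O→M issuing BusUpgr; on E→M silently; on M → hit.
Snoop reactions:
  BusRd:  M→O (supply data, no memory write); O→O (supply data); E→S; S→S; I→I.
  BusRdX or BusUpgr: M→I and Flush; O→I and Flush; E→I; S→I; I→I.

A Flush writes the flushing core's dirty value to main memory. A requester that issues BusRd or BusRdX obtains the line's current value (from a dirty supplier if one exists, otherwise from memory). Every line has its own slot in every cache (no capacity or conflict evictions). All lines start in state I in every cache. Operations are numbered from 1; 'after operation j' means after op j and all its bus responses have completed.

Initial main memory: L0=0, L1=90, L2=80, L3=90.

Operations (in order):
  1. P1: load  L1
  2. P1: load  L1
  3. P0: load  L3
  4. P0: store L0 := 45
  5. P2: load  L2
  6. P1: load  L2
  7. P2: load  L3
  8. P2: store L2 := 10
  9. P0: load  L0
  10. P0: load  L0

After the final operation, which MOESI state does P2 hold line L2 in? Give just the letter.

1. P1: load  L1  bus=[BusRd]  L1: P0=I P1=E P2=I  mem[L1]=90
2. P1: load  L1  bus=[-]  L1: P0=I P1=E P2=I  mem[L1]=90
3. P0: load  L3  bus=[BusRd]  L3: P0=E P1=I P2=I  mem[L3]=90
4. P0: store L0 := 45  bus=[BusRdX]  L0: P0=M P1=I P2=I  mem[L0]=0
5. P2: load  L2  bus=[BusRd]  L2: P0=I P1=I P2=E  mem[L2]=80
6. P1: load  L2  bus=[BusRd]  L2: P0=I P1=S P2=S  mem[L2]=80
7. P2: load  L3  bus=[BusRd]  L3: P0=S P1=I P2=S  mem[L3]=90
8. P2: store L2 := 10  bus=[BusUpgr]  L2: P0=I P1=I P2=M  mem[L2]=80
9. P0: load  L0  bus=[-]  L0: P0=M P1=I P2=I  mem[L0]=0
10. P0: load  L0  bus=[-]  L0: P0=M P1=I P2=I  mem[L0]=0

state = M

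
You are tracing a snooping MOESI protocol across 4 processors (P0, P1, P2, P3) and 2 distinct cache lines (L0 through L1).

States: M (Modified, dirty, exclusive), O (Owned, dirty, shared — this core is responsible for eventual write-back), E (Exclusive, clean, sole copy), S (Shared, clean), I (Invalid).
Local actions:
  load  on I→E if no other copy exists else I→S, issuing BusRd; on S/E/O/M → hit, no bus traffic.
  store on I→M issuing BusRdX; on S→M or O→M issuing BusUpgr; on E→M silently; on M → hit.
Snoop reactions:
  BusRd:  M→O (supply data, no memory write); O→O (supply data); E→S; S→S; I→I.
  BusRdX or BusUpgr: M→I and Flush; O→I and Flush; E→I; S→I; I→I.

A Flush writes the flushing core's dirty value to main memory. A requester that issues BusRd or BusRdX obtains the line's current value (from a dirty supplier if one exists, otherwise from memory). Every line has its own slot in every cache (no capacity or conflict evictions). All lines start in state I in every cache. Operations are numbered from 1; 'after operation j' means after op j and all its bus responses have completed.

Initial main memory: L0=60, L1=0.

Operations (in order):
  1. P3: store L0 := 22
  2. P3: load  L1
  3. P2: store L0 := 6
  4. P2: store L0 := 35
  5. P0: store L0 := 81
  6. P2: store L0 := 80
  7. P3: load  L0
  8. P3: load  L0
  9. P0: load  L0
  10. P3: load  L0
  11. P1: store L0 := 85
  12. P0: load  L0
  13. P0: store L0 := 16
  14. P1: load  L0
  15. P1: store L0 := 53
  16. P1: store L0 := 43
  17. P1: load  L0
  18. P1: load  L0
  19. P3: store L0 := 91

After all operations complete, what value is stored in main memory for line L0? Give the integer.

memory[L0] = 43

  op1 P3: store L0 := 22 → I/I/I/M on L0; bus BusRdX; mem=60
  op2 P3: load  L1 → I/I/I/E on L1; bus BusRd; mem=0
  op3 P2: store L0 := 6 → I/I/M/I on L0; bus BusRdX Flush; mem=22
  op4 P2: store L0 := 35 → I/I/M/I on L0; bus (none); mem=22
  op5 P0: store L0 := 81 → M/I/I/I on L0; bus BusRdX Flush; mem=35
  op6 P2: store L0 := 80 → I/I/M/I on L0; bus BusRdX Flush; mem=81
  op7 P3: load  L0 → I/I/O/S on L0; bus BusRd; mem=81
  op8 P3: load  L0 → I/I/O/S on L0; bus (none); mem=81
  op9 P0: load  L0 → S/I/O/S on L0; bus BusRd; mem=81
  op10 P3: load  L0 → S/I/O/S on L0; bus (none); mem=81
  op11 P1: store L0 := 85 → I/M/I/I on L0; bus BusRdX Flush; mem=80
  op12 P0: load  L0 → S/O/I/I on L0; bus BusRd; mem=80
  op13 P0: store L0 := 16 → M/I/I/I on L0; bus BusUpgr Flush; mem=85
  op14 P1: load  L0 → O/S/I/I on L0; bus BusRd; mem=85
  op15 P1: store L0 := 53 → I/M/I/I on L0; bus BusUpgr Flush; mem=16
  op16 P1: store L0 := 43 → I/M/I/I on L0; bus (none); mem=16
  op17 P1: load  L0 → I/M/I/I on L0; bus (none); mem=16
  op18 P1: load  L0 → I/M/I/I on L0; bus (none); mem=16
  op19 P3: store L0 := 91 → I/I/I/M on L0; bus BusRdX Flush; mem=43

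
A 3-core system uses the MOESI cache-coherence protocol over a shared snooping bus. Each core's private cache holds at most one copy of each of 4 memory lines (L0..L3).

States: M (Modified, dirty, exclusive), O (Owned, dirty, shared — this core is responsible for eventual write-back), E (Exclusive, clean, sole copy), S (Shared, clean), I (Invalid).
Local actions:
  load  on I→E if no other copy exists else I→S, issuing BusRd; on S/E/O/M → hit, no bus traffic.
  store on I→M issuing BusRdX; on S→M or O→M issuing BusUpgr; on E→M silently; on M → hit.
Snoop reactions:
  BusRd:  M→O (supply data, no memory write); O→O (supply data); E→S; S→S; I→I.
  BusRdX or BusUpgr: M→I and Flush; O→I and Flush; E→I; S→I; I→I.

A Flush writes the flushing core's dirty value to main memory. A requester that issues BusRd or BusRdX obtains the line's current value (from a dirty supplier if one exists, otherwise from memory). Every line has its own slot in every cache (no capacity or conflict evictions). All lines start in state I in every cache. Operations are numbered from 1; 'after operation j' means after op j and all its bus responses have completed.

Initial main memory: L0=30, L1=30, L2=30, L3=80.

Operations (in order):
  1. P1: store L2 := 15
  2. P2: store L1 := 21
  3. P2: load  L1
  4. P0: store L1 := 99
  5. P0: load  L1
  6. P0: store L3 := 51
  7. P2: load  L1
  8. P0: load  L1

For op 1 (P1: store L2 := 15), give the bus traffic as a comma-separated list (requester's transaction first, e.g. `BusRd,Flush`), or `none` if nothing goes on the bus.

bus = BusRdX

[1] P1: store L2 := 15 | P0:I, P1:M(15), P2:I | bus: BusRdX
[2] P2: store L1 := 21 | P0:I, P1:I, P2:M(21) | bus: BusRdX
[3] P2: load  L1 | P0:I, P1:I, P2:M(21) | bus: none
[4] P0: store L1 := 99 | P0:M(99), P1:I, P2:I | bus: BusRdX,Flush
[5] P0: load  L1 | P0:M(99), P1:I, P2:I | bus: none
[6] P0: store L3 := 51 | P0:M(51), P1:I, P2:I | bus: BusRdX
[7] P2: load  L1 | P0:O(99), P1:I, P2:S(99) | bus: BusRd
[8] P0: load  L1 | P0:O(99), P1:I, P2:S(99) | bus: none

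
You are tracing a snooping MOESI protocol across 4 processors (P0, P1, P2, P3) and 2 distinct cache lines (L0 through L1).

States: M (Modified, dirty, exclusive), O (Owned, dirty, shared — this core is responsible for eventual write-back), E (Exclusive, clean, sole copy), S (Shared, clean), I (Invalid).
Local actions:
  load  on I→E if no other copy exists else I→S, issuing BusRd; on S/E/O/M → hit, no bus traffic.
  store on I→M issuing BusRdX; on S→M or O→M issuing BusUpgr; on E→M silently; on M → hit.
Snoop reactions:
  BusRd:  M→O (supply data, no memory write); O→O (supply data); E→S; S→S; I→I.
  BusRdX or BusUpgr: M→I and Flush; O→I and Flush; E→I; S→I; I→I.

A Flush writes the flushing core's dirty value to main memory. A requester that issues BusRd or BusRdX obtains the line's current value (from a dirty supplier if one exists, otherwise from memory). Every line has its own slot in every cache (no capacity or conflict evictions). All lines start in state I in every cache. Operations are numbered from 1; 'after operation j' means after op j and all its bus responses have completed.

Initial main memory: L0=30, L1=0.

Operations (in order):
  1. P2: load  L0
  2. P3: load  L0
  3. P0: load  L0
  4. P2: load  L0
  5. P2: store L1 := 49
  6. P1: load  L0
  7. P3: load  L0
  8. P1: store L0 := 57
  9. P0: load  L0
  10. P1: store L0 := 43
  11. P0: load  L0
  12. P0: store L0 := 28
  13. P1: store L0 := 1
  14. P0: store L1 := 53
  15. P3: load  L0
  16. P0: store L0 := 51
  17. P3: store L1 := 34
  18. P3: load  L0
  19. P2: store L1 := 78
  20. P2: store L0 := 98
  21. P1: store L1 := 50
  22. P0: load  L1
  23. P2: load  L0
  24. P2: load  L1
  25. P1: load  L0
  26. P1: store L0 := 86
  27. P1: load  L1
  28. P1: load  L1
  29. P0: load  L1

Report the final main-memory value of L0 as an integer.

memory[L0] = 98

[1] P2: load  L0 | P0:I, P1:I, P2:E(30), P3:I | bus: BusRd
[2] P3: load  L0 | P0:I, P1:I, P2:S(30), P3:S(30) | bus: BusRd
[3] P0: load  L0 | P0:S(30), P1:I, P2:S(30), P3:S(30) | bus: BusRd
[4] P2: load  L0 | P0:S(30), P1:I, P2:S(30), P3:S(30) | bus: none
[5] P2: store L1 := 49 | P0:I, P1:I, P2:M(49), P3:I | bus: BusRdX
[6] P1: load  L0 | P0:S(30), P1:S(30), P2:S(30), P3:S(30) | bus: BusRd
[7] P3: load  L0 | P0:S(30), P1:S(30), P2:S(30), P3:S(30) | bus: none
[8] P1: store L0 := 57 | P0:I, P1:M(57), P2:I, P3:I | bus: BusUpgr
[9] P0: load  L0 | P0:S(57), P1:O(57), P2:I, P3:I | bus: BusRd
[10] P1: store L0 := 43 | P0:I, P1:M(43), P2:I, P3:I | bus: BusUpgr
[11] P0: load  L0 | P0:S(43), P1:O(43), P2:I, P3:I | bus: BusRd
[12] P0: store L0 := 28 | P0:M(28), P1:I, P2:I, P3:I | bus: BusUpgr,Flush
[13] P1: store L0 := 1 | P0:I, P1:M(1), P2:I, P3:I | bus: BusRdX,Flush
[14] P0: store L1 := 53 | P0:M(53), P1:I, P2:I, P3:I | bus: BusRdX,Flush
[15] P3: load  L0 | P0:I, P1:O(1), P2:I, P3:S(1) | bus: BusRd
[16] P0: store L0 := 51 | P0:M(51), P1:I, P2:I, P3:I | bus: BusRdX,Flush
[17] P3: store L1 := 34 | P0:I, P1:I, P2:I, P3:M(34) | bus: BusRdX,Flush
[18] P3: load  L0 | P0:O(51), P1:I, P2:I, P3:S(51) | bus: BusRd
[19] P2: store L1 := 78 | P0:I, P1:I, P2:M(78), P3:I | bus: BusRdX,Flush
[20] P2: store L0 := 98 | P0:I, P1:I, P2:M(98), P3:I | bus: BusRdX,Flush
[21] P1: store L1 := 50 | P0:I, P1:M(50), P2:I, P3:I | bus: BusRdX,Flush
[22] P0: load  L1 | P0:S(50), P1:O(50), P2:I, P3:I | bus: BusRd
[23] P2: load  L0 | P0:I, P1:I, P2:M(98), P3:I | bus: none
[24] P2: load  L1 | P0:S(50), P1:O(50), P2:S(50), P3:I | bus: BusRd
[25] P1: load  L0 | P0:I, P1:S(98), P2:O(98), P3:I | bus: BusRd
[26] P1: store L0 := 86 | P0:I, P1:M(86), P2:I, P3:I | bus: BusUpgr,Flush
[27] P1: load  L1 | P0:S(50), P1:O(50), P2:S(50), P3:I | bus: none
[28] P1: load  L1 | P0:S(50), P1:O(50), P2:S(50), P3:I | bus: none
[29] P0: load  L1 | P0:S(50), P1:O(50), P2:S(50), P3:I | bus: none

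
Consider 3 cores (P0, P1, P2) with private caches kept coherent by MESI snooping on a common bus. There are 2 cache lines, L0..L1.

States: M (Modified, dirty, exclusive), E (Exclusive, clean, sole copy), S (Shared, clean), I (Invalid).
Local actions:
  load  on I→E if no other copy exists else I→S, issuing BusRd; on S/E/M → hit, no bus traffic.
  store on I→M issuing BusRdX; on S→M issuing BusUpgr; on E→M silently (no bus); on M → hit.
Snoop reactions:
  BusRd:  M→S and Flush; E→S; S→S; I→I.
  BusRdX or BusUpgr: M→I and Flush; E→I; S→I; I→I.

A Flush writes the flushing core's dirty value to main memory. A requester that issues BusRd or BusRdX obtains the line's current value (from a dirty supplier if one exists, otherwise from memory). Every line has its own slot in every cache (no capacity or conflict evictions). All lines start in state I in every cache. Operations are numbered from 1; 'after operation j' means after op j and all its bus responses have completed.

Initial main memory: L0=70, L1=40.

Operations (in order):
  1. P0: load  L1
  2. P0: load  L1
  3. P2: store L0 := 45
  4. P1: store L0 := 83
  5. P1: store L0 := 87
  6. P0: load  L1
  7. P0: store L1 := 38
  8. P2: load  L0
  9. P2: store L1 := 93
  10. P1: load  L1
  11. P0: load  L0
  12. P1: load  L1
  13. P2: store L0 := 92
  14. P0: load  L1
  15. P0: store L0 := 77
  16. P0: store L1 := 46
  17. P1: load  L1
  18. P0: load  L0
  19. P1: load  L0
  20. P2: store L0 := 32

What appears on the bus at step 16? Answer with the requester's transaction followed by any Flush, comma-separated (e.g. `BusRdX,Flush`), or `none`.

bus = BusUpgr

[1] P0: load  L1 | P0:E(40), P1:I, P2:I | bus: BusRd
[2] P0: load  L1 | P0:E(40), P1:I, P2:I | bus: none
[3] P2: store L0 := 45 | P0:I, P1:I, P2:M(45) | bus: BusRdX
[4] P1: store L0 := 83 | P0:I, P1:M(83), P2:I | bus: BusRdX,Flush
[5] P1: store L0 := 87 | P0:I, P1:M(87), P2:I | bus: none
[6] P0: load  L1 | P0:E(40), P1:I, P2:I | bus: none
[7] P0: store L1 := 38 | P0:M(38), P1:I, P2:I | bus: none
[8] P2: load  L0 | P0:I, P1:S(87), P2:S(87) | bus: BusRd,Flush
[9] P2: store L1 := 93 | P0:I, P1:I, P2:M(93) | bus: BusRdX,Flush
[10] P1: load  L1 | P0:I, P1:S(93), P2:S(93) | bus: BusRd,Flush
[11] P0: load  L0 | P0:S(87), P1:S(87), P2:S(87) | bus: BusRd
[12] P1: load  L1 | P0:I, P1:S(93), P2:S(93) | bus: none
[13] P2: store L0 := 92 | P0:I, P1:I, P2:M(92) | bus: BusUpgr
[14] P0: load  L1 | P0:S(93), P1:S(93), P2:S(93) | bus: BusRd
[15] P0: store L0 := 77 | P0:M(77), P1:I, P2:I | bus: BusRdX,Flush
[16] P0: store L1 := 46 | P0:M(46), P1:I, P2:I | bus: BusUpgr
[17] P1: load  L1 | P0:S(46), P1:S(46), P2:I | bus: BusRd,Flush
[18] P0: load  L0 | P0:M(77), P1:I, P2:I | bus: none
[19] P1: load  L0 | P0:S(77), P1:S(77), P2:I | bus: BusRd,Flush
[20] P2: store L0 := 32 | P0:I, P1:I, P2:M(32) | bus: BusRdX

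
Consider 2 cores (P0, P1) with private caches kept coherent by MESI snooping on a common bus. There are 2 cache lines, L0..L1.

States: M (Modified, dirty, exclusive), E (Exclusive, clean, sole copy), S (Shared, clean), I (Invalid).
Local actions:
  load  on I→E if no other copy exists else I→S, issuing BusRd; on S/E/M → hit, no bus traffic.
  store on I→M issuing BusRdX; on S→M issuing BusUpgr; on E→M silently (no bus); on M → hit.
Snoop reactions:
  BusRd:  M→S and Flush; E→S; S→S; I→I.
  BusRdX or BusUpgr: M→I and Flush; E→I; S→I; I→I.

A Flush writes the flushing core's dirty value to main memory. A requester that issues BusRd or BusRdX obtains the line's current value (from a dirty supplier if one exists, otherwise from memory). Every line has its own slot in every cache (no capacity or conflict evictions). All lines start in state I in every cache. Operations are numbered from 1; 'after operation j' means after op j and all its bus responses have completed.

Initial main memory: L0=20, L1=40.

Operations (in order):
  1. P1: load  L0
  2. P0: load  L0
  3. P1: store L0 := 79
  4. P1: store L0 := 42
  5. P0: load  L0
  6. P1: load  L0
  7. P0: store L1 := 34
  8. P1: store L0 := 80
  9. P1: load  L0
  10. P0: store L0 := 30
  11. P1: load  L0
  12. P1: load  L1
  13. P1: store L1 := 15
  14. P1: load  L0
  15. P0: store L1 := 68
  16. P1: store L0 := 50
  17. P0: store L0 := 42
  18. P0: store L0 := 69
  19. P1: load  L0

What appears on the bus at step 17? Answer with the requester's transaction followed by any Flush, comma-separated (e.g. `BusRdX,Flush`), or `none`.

bus = BusRdX,Flush

  op1 P1: load  L0 → I/E on L0; bus BusRd; mem=20
  op2 P0: load  L0 → S/S on L0; bus BusRd; mem=20
  op3 P1: store L0 := 79 → I/M on L0; bus BusUpgr; mem=20
  op4 P1: store L0 := 42 → I/M on L0; bus (none); mem=20
  op5 P0: load  L0 → S/S on L0; bus BusRd Flush; mem=42
  op6 P1: load  L0 → S/S on L0; bus (none); mem=42
  op7 P0: store L1 := 34 → M/I on L1; bus BusRdX; mem=40
  op8 P1: store L0 := 80 → I/M on L0; bus BusUpgr; mem=42
  op9 P1: load  L0 → I/M on L0; bus (none); mem=42
  op10 P0: store L0 := 30 → M/I on L0; bus BusRdX Flush; mem=80
  op11 P1: load  L0 → S/S on L0; bus BusRd Flush; mem=30
  op12 P1: load  L1 → S/S on L1; bus BusRd Flush; mem=34
  op13 P1: store L1 := 15 → I/M on L1; bus BusUpgr; mem=34
  op14 P1: load  L0 → S/S on L0; bus (none); mem=30
  op15 P0: store L1 := 68 → M/I on L1; bus BusRdX Flush; mem=15
  op16 P1: store L0 := 50 → I/M on L0; bus BusUpgr; mem=30
  op17 P0: store L0 := 42 → M/I on L0; bus BusRdX Flush; mem=50
  op18 P0: store L0 := 69 → M/I on L0; bus (none); mem=50
  op19 P1: load  L0 → S/S on L0; bus BusRd Flush; mem=69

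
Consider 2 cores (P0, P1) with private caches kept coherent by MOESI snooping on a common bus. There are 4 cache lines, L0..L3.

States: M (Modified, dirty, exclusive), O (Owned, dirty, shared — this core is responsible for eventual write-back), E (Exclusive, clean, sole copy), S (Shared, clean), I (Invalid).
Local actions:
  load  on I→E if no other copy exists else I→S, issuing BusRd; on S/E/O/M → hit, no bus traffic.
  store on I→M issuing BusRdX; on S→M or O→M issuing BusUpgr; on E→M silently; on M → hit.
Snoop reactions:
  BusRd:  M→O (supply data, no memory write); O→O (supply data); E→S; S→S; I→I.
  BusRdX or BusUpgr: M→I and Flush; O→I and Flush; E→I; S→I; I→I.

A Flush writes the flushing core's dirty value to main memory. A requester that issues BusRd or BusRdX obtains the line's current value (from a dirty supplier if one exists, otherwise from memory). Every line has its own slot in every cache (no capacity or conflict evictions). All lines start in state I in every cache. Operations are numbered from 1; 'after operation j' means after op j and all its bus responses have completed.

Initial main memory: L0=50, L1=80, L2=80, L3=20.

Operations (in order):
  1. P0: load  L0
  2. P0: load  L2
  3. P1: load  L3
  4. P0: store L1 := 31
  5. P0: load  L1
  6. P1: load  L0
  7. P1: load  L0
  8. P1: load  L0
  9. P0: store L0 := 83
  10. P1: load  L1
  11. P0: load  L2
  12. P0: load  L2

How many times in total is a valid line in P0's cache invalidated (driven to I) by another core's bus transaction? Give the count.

invalidations = 0

  op1 P0: load  L0 → E/I on L0; bus BusRd; mem=50
  op2 P0: load  L2 → E/I on L2; bus BusRd; mem=80
  op3 P1: load  L3 → I/E on L3; bus BusRd; mem=20
  op4 P0: store L1 := 31 → M/I on L1; bus BusRdX; mem=80
  op5 P0: load  L1 → M/I on L1; bus (none); mem=80
  op6 P1: load  L0 → S/S on L0; bus BusRd; mem=50
  op7 P1: load  L0 → S/S on L0; bus (none); mem=50
  op8 P1: load  L0 → S/S on L0; bus (none); mem=50
  op9 P0: store L0 := 83 → M/I on L0; bus BusUpgr; mem=50
  op10 P1: load  L1 → O/S on L1; bus BusRd; mem=80
  op11 P0: load  L2 → E/I on L2; bus (none); mem=80
  op12 P0: load  L2 → E/I on L2; bus (none); mem=80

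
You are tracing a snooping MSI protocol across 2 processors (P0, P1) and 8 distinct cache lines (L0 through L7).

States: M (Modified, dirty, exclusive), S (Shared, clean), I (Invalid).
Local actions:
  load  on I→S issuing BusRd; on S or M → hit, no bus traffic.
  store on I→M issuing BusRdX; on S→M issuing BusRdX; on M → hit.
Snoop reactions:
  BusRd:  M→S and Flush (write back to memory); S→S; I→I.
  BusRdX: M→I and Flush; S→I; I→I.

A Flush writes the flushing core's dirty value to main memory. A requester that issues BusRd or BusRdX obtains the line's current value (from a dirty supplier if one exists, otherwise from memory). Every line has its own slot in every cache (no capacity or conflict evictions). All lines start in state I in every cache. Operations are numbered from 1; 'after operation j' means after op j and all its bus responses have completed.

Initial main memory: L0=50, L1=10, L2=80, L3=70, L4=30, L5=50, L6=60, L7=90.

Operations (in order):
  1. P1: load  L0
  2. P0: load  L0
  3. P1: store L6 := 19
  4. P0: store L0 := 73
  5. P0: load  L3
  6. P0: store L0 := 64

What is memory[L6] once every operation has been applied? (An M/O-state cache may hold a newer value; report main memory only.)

1. P1: load  L0  bus=[BusRd]  L0: P0=I P1=S  mem[L0]=50
2. P0: load  L0  bus=[BusRd]  L0: P0=S P1=S  mem[L0]=50
3. P1: store L6 := 19  bus=[BusRdX]  L6: P0=I P1=M  mem[L6]=60
4. P0: store L0 := 73  bus=[BusRdX]  L0: P0=M P1=I  mem[L0]=50
5. P0: load  L3  bus=[BusRd]  L3: P0=S P1=I  mem[L3]=70
6. P0: store L0 := 64  bus=[-]  L0: P0=M P1=I  mem[L0]=50

memory[L6] = 60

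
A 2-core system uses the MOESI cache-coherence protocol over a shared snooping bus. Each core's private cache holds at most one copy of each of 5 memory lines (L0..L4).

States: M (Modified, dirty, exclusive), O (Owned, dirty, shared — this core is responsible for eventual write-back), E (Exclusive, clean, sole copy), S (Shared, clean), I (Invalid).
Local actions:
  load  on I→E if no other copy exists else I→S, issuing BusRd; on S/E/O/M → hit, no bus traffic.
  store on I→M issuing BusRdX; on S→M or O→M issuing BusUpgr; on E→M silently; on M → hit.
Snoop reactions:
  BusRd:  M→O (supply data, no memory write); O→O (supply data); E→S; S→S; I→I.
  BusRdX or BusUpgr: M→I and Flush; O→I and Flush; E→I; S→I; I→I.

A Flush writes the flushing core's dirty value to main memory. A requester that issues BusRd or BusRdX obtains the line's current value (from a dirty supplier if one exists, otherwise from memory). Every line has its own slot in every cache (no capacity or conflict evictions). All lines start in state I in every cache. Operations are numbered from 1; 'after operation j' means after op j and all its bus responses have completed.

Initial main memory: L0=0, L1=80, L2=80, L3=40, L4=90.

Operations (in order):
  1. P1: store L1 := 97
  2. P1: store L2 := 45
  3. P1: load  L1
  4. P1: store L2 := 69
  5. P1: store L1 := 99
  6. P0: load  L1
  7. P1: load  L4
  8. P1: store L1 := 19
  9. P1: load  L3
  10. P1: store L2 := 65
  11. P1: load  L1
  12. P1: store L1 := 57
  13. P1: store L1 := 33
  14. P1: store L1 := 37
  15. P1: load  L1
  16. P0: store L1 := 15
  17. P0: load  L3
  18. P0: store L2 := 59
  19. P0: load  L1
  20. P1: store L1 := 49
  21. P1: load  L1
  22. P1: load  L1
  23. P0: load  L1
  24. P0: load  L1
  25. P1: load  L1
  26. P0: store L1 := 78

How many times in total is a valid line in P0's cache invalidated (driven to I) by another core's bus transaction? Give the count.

invalidations = 2

  op1 P1: store L1 := 97 → I/M on L1; bus BusRdX; mem=80
  op2 P1: store L2 := 45 → I/M on L2; bus BusRdX; mem=80
  op3 P1: load  L1 → I/M on L1; bus (none); mem=80
  op4 P1: store L2 := 69 → I/M on L2; bus (none); mem=80
  op5 P1: store L1 := 99 → I/M on L1; bus (none); mem=80
  op6 P0: load  L1 → S/O on L1; bus BusRd; mem=80
  op7 P1: load  L4 → I/E on L4; bus BusRd; mem=90
  op8 P1: store L1 := 19 → I/M on L1; bus BusUpgr; mem=80
  op9 P1: load  L3 → I/E on L3; bus BusRd; mem=40
  op10 P1: store L2 := 65 → I/M on L2; bus (none); mem=80
  op11 P1: load  L1 → I/M on L1; bus (none); mem=80
  op12 P1: store L1 := 57 → I/M on L1; bus (none); mem=80
  op13 P1: store L1 := 33 → I/M on L1; bus (none); mem=80
  op14 P1: store L1 := 37 → I/M on L1; bus (none); mem=80
  op15 P1: load  L1 → I/M on L1; bus (none); mem=80
  op16 P0: store L1 := 15 → M/I on L1; bus BusRdX Flush; mem=37
  op17 P0: load  L3 → S/S on L3; bus BusRd; mem=40
  op18 P0: store L2 := 59 → M/I on L2; bus BusRdX Flush; mem=65
  op19 P0: load  L1 → M/I on L1; bus (none); mem=37
  op20 P1: store L1 := 49 → I/M on L1; bus BusRdX Flush; mem=15
  op21 P1: load  L1 → I/M on L1; bus (none); mem=15
  op22 P1: load  L1 → I/M on L1; bus (none); mem=15
  op23 P0: load  L1 → S/O on L1; bus BusRd; mem=15
  op24 P0: load  L1 → S/O on L1; bus (none); mem=15
  op25 P1: load  L1 → S/O on L1; bus (none); mem=15
  op26 P0: store L1 := 78 → M/I on L1; bus BusUpgr Flush; mem=49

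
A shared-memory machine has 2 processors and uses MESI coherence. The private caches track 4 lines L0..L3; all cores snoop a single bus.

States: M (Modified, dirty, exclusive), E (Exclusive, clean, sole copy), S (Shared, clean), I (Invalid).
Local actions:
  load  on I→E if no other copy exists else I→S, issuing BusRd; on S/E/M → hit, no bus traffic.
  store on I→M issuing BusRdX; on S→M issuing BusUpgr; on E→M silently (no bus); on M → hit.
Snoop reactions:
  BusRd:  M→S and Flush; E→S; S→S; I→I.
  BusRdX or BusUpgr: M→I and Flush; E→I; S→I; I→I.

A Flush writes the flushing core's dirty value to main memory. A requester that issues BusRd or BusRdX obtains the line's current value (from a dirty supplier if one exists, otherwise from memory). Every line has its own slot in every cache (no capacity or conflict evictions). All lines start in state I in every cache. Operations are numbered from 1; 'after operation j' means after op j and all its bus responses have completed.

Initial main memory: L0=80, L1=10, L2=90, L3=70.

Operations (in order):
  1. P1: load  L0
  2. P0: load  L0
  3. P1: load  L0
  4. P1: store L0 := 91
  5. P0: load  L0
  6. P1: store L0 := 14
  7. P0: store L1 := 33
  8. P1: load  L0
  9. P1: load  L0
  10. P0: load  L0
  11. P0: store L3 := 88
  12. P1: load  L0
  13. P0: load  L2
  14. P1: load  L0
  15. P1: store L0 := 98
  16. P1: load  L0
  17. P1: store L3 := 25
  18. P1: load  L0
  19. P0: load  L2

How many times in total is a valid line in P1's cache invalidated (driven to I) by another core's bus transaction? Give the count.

invalidations = 0

[1] P1: load  L0 | P0:I, P1:E(80) | bus: BusRd
[2] P0: load  L0 | P0:S(80), P1:S(80) | bus: BusRd
[3] P1: load  L0 | P0:S(80), P1:S(80) | bus: none
[4] P1: store L0 := 91 | P0:I, P1:M(91) | bus: BusUpgr
[5] P0: load  L0 | P0:S(91), P1:S(91) | bus: BusRd,Flush
[6] P1: store L0 := 14 | P0:I, P1:M(14) | bus: BusUpgr
[7] P0: store L1 := 33 | P0:M(33), P1:I | bus: BusRdX
[8] P1: load  L0 | P0:I, P1:M(14) | bus: none
[9] P1: load  L0 | P0:I, P1:M(14) | bus: none
[10] P0: load  L0 | P0:S(14), P1:S(14) | bus: BusRd,Flush
[11] P0: store L3 := 88 | P0:M(88), P1:I | bus: BusRdX
[12] P1: load  L0 | P0:S(14), P1:S(14) | bus: none
[13] P0: load  L2 | P0:E(90), P1:I | bus: BusRd
[14] P1: load  L0 | P0:S(14), P1:S(14) | bus: none
[15] P1: store L0 := 98 | P0:I, P1:M(98) | bus: BusUpgr
[16] P1: load  L0 | P0:I, P1:M(98) | bus: none
[17] P1: store L3 := 25 | P0:I, P1:M(25) | bus: BusRdX,Flush
[18] P1: load  L0 | P0:I, P1:M(98) | bus: none
[19] P0: load  L2 | P0:E(90), P1:I | bus: none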